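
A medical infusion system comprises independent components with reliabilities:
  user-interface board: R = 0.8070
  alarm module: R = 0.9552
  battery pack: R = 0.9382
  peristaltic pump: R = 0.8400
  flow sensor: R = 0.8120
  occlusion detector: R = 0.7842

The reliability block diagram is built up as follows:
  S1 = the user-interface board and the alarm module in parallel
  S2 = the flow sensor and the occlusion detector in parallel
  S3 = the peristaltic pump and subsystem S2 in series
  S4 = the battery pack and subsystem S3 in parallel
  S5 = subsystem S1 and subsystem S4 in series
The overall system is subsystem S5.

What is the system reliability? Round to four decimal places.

Parallel (user-interface board and alarm module): 1 − (1 − 0.807000)(1 − 0.955200) = 0.991354
Parallel (flow sensor and occlusion detector): 1 − (1 − 0.812000)(1 − 0.784200) = 0.959430
Series (peristaltic pump and [0.959430]): 0.840000 × 0.959430 = 0.805921
Parallel (battery pack and [0.805921]): 1 − (1 − 0.938200)(1 − 0.805921) = 0.988006
Series ([0.991354] and [0.988006]): 0.991354 × 0.988006 = 0.9795

0.9795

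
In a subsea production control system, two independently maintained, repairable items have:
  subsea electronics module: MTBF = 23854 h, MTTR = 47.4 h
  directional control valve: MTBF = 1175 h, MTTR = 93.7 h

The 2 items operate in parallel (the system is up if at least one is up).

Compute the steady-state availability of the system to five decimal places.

0.99985

A(subsea electronics module) = MTBF/(MTBF+MTTR) = 23854/(23854+47.4) = 0.998017
A(directional control valve) = MTBF/(MTBF+MTTR) = 1175/(1175+93.7) = 0.926145
Parallel availability: 1 − (1 − 0.998017)(1 − 0.926145) = 0.99985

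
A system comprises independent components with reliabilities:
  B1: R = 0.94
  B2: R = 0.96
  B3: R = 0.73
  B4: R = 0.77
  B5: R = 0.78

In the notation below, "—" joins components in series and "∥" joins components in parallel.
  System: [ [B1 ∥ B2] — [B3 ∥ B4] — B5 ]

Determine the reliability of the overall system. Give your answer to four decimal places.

0.7298

Parallel (B1 and B2): 1 − (1 − 0.940000)(1 − 0.960000) = 0.997600
Parallel (B3 and B4): 1 − (1 − 0.730000)(1 − 0.770000) = 0.937900
Series ([0.997600], [0.937900], and B5): 0.997600 × 0.937900 × 0.780000 = 0.7298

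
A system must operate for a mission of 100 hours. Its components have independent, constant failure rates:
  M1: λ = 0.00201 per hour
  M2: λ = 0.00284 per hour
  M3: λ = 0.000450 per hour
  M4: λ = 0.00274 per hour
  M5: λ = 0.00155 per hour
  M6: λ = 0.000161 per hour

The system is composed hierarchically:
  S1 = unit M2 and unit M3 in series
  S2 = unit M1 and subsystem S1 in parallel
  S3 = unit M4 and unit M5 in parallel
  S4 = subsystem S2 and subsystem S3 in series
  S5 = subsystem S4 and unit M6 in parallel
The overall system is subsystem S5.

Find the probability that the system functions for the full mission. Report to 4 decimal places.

0.9987

R(M1) = exp(−0.00201 × 100) = 0.817912
R(M2) = exp(−0.00284 × 100) = 0.752767
R(M3) = exp(−0.000450 × 100) = 0.955997
R(M4) = exp(−0.00274 × 100) = 0.760332
R(M5) = exp(−0.00155 × 100) = 0.856415
R(M6) = exp(−0.000161 × 100) = 0.984029
Series (M2 and M3): 0.752767 × 0.955997 = 0.719643
Parallel (M1 and [0.719643]): 1 − (1 − 0.817912)(1 − 0.719643) = 0.948950
Parallel (M4 and M5): 1 − (1 − 0.760332)(1 − 0.856415) = 0.965587
Series ([0.948950] and [0.965587]): 0.948950 × 0.965587 = 0.916294
Parallel ([0.916294] and M6): 1 − (1 − 0.916294)(1 − 0.984029) = 0.9987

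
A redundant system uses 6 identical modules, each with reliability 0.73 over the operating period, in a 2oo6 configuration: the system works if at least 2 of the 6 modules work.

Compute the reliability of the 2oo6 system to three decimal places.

0.993

R = Σ_{i=2}^{6} C(6,i) p^i (1−p)^{6−i} with p = 0.73
C(6,2)·0.73^2·0.27^4 = 0.04248
C(6,3)·0.73^3·0.27^3 = 0.15314
C(6,4)·0.73^4·0.27^2 = 0.31053
C(6,5)·0.73^5·0.27^1 = 0.33584
C(6,6)·0.73^6·0.27^0 = 0.15133
Sum = 0.993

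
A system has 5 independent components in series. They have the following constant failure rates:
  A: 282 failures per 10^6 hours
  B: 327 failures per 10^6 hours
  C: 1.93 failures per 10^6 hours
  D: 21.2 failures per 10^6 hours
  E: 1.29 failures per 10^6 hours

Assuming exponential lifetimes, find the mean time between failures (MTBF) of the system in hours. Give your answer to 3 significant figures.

Series of exponential components: λ_sys = Σ λ_i
λ_sys = 0.000282 + 0.000327 + 0.00000193 + 0.0000212 + 0.00000129 = 6.3342e-04 /h
MTBF = 1 / λ_sys = 1580 h

1580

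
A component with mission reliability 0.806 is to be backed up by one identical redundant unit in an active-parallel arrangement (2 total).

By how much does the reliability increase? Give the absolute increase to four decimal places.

0.1564

R_before = 0.806
R_after = 1 − (1 − 0.806)^2 = 0.9624
ΔR = 0.9624 − 0.806 = 0.1564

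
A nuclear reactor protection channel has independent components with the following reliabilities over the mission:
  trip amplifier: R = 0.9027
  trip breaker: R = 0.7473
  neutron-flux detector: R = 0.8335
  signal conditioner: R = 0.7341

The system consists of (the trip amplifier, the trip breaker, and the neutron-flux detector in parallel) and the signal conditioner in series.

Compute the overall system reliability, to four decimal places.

0.7311

Parallel (trip amplifier, trip breaker, and neutron-flux detector): 1 − (1 − 0.902700)(1 − 0.747300)(1 − 0.833500) = 0.995906
Series ([0.995906] and signal conditioner): 0.995906 × 0.734100 = 0.7311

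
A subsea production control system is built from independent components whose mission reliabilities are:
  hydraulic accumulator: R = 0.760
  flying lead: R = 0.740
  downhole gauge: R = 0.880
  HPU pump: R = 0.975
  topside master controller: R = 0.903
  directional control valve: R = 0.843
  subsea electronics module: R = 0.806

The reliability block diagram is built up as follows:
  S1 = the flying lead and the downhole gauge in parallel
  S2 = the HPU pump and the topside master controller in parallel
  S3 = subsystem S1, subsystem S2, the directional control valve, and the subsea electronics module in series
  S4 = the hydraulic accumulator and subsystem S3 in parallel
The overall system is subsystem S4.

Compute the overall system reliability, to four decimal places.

Parallel (flying lead and downhole gauge): 1 − (1 − 0.740000)(1 − 0.880000) = 0.968800
Parallel (HPU pump and topside master controller): 1 − (1 − 0.975000)(1 − 0.903000) = 0.997575
Series ([0.968800], [0.997575], directional control valve, and subsea electronics module): 0.968800 × 0.997575 × 0.843000 × 0.806000 = 0.656663
Parallel (hydraulic accumulator and [0.656663]): 1 − (1 − 0.760000)(1 − 0.656663) = 0.9176

0.9176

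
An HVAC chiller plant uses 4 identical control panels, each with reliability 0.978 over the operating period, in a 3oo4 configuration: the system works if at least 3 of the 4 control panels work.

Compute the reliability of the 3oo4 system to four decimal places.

R = Σ_{i=3}^{4} C(4,i) p^i (1−p)^{4−i} with p = 0.978
C(4,3)·0.978^3·0.022^1 = 0.082319
C(4,4)·0.978^4·0.022^0 = 0.914862
Sum = 0.9972

0.9972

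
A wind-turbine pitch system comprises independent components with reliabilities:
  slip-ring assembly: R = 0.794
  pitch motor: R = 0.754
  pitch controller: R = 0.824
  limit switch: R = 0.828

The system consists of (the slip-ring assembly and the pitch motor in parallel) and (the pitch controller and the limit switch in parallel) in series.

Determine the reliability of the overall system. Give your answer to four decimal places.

Parallel (slip-ring assembly and pitch motor): 1 − (1 − 0.794000)(1 − 0.754000) = 0.949324
Parallel (pitch controller and limit switch): 1 − (1 − 0.824000)(1 − 0.828000) = 0.969728
Series ([0.949324] and [0.969728]): 0.949324 × 0.969728 = 0.9206

0.9206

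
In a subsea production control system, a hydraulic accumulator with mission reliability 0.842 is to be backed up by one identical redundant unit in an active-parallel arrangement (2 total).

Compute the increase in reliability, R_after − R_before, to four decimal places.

0.1330

R_before = 0.842
R_after = 1 − (1 − 0.842)^2 = 0.9750
ΔR = 0.9750 − 0.842 = 0.1330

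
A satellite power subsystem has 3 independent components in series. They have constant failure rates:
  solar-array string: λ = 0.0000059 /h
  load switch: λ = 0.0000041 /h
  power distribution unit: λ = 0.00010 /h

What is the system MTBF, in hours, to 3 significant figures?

Series of exponential components: λ_sys = Σ λ_i
λ_sys = 0.0000059 + 0.0000041 + 0.00010 = 1.1000e-04 /h
MTBF = 1 / λ_sys = 9090 h

9090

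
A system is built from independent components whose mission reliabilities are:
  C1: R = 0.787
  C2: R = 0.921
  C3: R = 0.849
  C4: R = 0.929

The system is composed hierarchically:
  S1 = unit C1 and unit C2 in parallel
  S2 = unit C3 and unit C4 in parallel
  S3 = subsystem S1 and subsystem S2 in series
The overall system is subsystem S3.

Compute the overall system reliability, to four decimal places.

Parallel (C1 and C2): 1 − (1 − 0.787000)(1 − 0.921000) = 0.983173
Parallel (C3 and C4): 1 − (1 − 0.849000)(1 − 0.929000) = 0.989279
Series ([0.983173] and [0.989279]): 0.983173 × 0.989279 = 0.9726

0.9726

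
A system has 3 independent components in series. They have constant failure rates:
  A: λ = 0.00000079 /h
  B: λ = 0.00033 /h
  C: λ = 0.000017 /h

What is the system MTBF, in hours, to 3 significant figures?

2880

Series of exponential components: λ_sys = Σ λ_i
λ_sys = 0.00000079 + 0.00033 + 0.000017 = 3.4779e-04 /h
MTBF = 1 / λ_sys = 2880 h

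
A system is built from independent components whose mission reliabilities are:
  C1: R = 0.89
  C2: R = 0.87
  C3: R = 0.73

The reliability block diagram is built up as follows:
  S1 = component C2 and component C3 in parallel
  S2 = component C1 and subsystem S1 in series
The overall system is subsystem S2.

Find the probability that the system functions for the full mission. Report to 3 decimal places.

Parallel (C2 and C3): 1 − (1 − 0.87000)(1 − 0.73000) = 0.96490
Series (C1 and [0.96490]): 0.89000 × 0.96490 = 0.859

0.859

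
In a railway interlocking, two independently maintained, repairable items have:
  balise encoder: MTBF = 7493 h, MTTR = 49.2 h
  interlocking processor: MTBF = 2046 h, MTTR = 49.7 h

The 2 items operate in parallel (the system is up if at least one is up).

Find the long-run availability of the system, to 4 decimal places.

0.9998

A(balise encoder) = MTBF/(MTBF+MTTR) = 7493/(7493+49.2) = 0.993477
A(interlocking processor) = MTBF/(MTBF+MTTR) = 2046/(2046+49.7) = 0.976285
Parallel availability: 1 − (1 − 0.993477)(1 − 0.976285) = 0.9998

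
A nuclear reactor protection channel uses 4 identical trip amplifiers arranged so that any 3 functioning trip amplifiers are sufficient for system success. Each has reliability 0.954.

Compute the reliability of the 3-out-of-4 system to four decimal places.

R = Σ_{i=3}^{4} C(4,i) p^i (1−p)^{4−i} with p = 0.954
C(4,3)·0.954^3·0.046^1 = 0.159758
C(4,4)·0.954^4·0.046^0 = 0.828311
Sum = 0.9881

0.9881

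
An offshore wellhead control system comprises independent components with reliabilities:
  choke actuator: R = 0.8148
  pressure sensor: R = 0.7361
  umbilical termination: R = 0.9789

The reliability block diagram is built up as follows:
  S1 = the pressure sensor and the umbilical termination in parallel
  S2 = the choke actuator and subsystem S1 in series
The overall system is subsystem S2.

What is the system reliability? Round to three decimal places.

Parallel (pressure sensor and umbilical termination): 1 − (1 − 0.73610)(1 − 0.97890) = 0.99443
Series (choke actuator and [0.99443]): 0.81480 × 0.99443 = 0.810

0.810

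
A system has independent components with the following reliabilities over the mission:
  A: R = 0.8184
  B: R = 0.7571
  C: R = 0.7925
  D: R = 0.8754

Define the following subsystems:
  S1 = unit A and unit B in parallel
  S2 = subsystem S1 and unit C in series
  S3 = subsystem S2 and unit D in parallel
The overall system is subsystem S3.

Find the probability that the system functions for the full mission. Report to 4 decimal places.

Parallel (A and B): 1 − (1 − 0.818400)(1 − 0.757100) = 0.955889
Series ([0.955889] and C): 0.955889 × 0.792500 = 0.757542
Parallel ([0.757542] and D): 1 − (1 − 0.757542)(1 − 0.875400) = 0.9698

0.9698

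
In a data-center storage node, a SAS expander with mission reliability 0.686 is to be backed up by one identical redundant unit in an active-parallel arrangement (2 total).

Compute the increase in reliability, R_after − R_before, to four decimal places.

R_before = 0.686
R_after = 1 − (1 − 0.686)^2 = 0.9014
ΔR = 0.9014 − 0.686 = 0.2154

0.2154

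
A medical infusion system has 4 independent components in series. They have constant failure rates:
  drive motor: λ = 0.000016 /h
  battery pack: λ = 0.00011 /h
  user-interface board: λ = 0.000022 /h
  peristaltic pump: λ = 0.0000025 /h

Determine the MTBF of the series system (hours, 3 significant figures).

6640

Series of exponential components: λ_sys = Σ λ_i
λ_sys = 0.000016 + 0.00011 + 0.000022 + 0.0000025 = 1.5050e-04 /h
MTBF = 1 / λ_sys = 6640 h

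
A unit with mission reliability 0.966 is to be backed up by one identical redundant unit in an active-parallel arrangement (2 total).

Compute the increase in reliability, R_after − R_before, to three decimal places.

R_before = 0.966
R_after = 1 − (1 − 0.966)^2 = 0.999
ΔR = 0.999 − 0.966 = 0.033

0.033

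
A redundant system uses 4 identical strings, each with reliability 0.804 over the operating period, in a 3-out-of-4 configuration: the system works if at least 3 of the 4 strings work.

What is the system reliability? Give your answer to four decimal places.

0.8253

R = Σ_{i=3}^{4} C(4,i) p^i (1−p)^{4−i} with p = 0.804
C(4,3)·0.804^3·0.196^1 = 0.407459
C(4,4)·0.804^4·0.196^0 = 0.417854
Sum = 0.8253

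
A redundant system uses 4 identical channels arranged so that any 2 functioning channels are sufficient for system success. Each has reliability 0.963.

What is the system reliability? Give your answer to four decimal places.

0.9998

R = Σ_{i=2}^{4} C(4,i) p^i (1−p)^{4−i} with p = 0.963
C(4,2)·0.963^2·0.037^2 = 0.007617
C(4,3)·0.963^3·0.037^1 = 0.132172
C(4,4)·0.963^4·0.037^0 = 0.860013
Sum = 0.9998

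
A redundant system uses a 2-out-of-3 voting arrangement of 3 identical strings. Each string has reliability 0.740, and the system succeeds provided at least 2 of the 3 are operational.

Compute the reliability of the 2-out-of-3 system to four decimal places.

0.8324

R = Σ_{i=2}^{3} C(3,i) p^i (1−p)^{3−i} with p = 0.740
C(3,2)·0.740^2·0.260^1 = 0.427128
C(3,3)·0.740^3·0.260^0 = 0.405224
Sum = 0.8324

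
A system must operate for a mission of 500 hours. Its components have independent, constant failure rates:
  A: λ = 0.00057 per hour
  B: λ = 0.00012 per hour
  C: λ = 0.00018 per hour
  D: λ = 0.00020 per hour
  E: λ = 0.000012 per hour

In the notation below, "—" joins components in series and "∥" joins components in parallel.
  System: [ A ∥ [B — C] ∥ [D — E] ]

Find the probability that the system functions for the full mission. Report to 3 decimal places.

R(A) = exp(−0.00057 × 500) = 0.75201
R(B) = exp(−0.00012 × 500) = 0.94176
R(C) = exp(−0.00018 × 500) = 0.91393
R(D) = exp(−0.00020 × 500) = 0.90484
R(E) = exp(−0.000012 × 500) = 0.99402
Series (B and C): 0.94176 × 0.91393 = 0.86070
Series (D and E): 0.90484 × 0.99402 = 0.89943
Parallel (A, [0.86070], and [0.89943]): 1 − (1 − 0.75201)(1 − 0.86070)(1 − 0.89943) = 0.997

0.997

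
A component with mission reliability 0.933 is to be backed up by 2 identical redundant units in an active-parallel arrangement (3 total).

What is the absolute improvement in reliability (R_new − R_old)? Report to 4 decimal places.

R_before = 0.933
R_after = 1 − (1 − 0.933)^3 = 0.9997
ΔR = 0.9997 − 0.933 = 0.0667

0.0667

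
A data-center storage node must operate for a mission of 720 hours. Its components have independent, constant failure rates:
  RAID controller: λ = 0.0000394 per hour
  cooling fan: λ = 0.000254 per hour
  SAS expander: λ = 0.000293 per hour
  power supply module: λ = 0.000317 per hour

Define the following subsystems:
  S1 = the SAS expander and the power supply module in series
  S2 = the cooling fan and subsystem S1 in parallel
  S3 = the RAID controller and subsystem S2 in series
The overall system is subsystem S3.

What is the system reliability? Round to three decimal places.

0.914

R(RAID controller) = exp(−0.0000394 × 720) = 0.97203
R(cooling fan) = exp(−0.000254 × 720) = 0.83287
R(SAS expander) = exp(−0.000293 × 720) = 0.80981
R(power supply module) = exp(−0.000317 × 720) = 0.79593
Series (SAS expander and power supply module): 0.80981 × 0.79593 = 0.64455
Parallel (cooling fan and [0.64455]): 1 − (1 − 0.83287)(1 − 0.64455) = 0.94059
Series (RAID controller and [0.94059]): 0.97203 × 0.94059 = 0.914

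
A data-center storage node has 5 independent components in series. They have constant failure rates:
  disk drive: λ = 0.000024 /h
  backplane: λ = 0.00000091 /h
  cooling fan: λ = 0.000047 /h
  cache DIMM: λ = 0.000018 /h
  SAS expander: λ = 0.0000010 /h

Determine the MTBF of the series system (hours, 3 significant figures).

Series of exponential components: λ_sys = Σ λ_i
λ_sys = 0.000024 + 0.00000091 + 0.000047 + 0.000018 + 0.0000010 = 9.0910e-05 /h
MTBF = 1 / λ_sys = 11000 h

11000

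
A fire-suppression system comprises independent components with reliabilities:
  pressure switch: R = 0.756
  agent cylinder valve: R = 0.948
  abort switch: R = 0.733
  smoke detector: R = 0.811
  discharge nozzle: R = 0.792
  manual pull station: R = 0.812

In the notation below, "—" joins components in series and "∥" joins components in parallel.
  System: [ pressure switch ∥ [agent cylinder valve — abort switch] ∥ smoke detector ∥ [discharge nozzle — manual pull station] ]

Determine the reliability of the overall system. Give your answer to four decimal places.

Series (agent cylinder valve and abort switch): 0.948000 × 0.733000 = 0.694884
Series (discharge nozzle and manual pull station): 0.792000 × 0.812000 = 0.643104
Parallel (pressure switch, [0.694884], smoke detector, and [0.643104]): 1 − (1 − 0.756000)(1 − 0.694884)(1 − 0.811000)(1 − 0.643104) = 0.9950

0.9950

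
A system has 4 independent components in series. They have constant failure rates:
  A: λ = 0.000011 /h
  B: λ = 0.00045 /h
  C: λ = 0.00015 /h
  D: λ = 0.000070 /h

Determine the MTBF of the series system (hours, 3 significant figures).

Series of exponential components: λ_sys = Σ λ_i
λ_sys = 0.000011 + 0.00045 + 0.00015 + 0.000070 = 6.8100e-04 /h
MTBF = 1 / λ_sys = 1470 h

1470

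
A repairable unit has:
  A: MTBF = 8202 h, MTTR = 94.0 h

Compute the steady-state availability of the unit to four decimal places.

0.9887

A(A) = MTBF/(MTBF+MTTR) = 8202/(8202+94.0) = 0.9887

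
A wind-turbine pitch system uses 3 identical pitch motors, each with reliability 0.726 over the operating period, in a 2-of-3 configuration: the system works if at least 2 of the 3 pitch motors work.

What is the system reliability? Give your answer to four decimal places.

0.8159

R = Σ_{i=2}^{3} C(3,i) p^i (1−p)^{3−i} with p = 0.726
C(3,2)·0.726^2·0.274^1 = 0.433256
C(3,3)·0.726^3·0.274^0 = 0.382657
Sum = 0.8159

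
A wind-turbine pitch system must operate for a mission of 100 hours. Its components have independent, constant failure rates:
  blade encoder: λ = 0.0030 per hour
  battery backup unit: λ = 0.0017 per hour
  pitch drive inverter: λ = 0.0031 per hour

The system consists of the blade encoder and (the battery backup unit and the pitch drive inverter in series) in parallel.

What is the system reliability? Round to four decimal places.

R(blade encoder) = exp(−0.0030 × 100) = 0.740818
R(battery backup unit) = exp(−0.0017 × 100) = 0.843665
R(pitch drive inverter) = exp(−0.0031 × 100) = 0.733447
Series (battery backup unit and pitch drive inverter): 0.843665 × 0.733447 = 0.618784
Parallel (blade encoder and [0.618784]): 1 − (1 − 0.740818)(1 − 0.618784) = 0.9012

0.9012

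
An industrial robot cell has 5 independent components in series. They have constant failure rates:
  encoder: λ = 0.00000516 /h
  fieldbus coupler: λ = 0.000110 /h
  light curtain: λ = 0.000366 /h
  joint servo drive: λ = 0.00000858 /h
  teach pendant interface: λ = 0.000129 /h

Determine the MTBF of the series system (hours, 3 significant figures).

Series of exponential components: λ_sys = Σ λ_i
λ_sys = 0.00000516 + 0.000110 + 0.000366 + 0.00000858 + 0.000129 = 6.1874e-04 /h
MTBF = 1 / λ_sys = 1620 h

1620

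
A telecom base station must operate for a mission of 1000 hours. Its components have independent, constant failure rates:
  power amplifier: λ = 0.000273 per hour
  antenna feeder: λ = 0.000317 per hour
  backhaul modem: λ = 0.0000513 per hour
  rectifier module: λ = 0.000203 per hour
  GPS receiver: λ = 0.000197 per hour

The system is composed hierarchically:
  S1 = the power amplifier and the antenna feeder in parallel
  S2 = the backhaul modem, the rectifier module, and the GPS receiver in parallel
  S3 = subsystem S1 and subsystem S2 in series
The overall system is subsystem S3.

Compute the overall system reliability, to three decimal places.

R(power amplifier) = exp(−0.000273 × 1000) = 0.76109
R(antenna feeder) = exp(−0.000317 × 1000) = 0.72833
R(backhaul modem) = exp(−0.0000513 × 1000) = 0.94999
R(rectifier module) = exp(−0.000203 × 1000) = 0.81628
R(GPS receiver) = exp(−0.000197 × 1000) = 0.82119
Parallel (power amplifier and antenna feeder): 1 − (1 − 0.76109)(1 − 0.72833) = 0.93510
Parallel (backhaul modem, rectifier module, and GPS receiver): 1 − (1 − 0.94999)(1 − 0.81628)(1 − 0.82119) = 0.99836
Series ([0.93510] and [0.99836]): 0.93510 × 0.99836 = 0.934

0.934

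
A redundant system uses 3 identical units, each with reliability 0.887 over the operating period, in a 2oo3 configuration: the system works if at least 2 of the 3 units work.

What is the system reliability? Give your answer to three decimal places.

0.965

R = Σ_{i=2}^{3} C(3,i) p^i (1−p)^{3−i} with p = 0.887
C(3,2)·0.887^2·0.113^1 = 0.26671
C(3,3)·0.887^3·0.113^0 = 0.69786
Sum = 0.965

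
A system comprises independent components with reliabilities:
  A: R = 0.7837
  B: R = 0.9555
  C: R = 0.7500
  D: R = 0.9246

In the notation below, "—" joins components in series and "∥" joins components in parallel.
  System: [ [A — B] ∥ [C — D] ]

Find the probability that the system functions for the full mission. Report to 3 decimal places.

Series (A and B): 0.78370 × 0.95550 = 0.74883
Series (C and D): 0.75000 × 0.92460 = 0.69345
Parallel ([0.74883] and [0.69345]): 1 − (1 − 0.74883)(1 − 0.69345) = 0.923

0.923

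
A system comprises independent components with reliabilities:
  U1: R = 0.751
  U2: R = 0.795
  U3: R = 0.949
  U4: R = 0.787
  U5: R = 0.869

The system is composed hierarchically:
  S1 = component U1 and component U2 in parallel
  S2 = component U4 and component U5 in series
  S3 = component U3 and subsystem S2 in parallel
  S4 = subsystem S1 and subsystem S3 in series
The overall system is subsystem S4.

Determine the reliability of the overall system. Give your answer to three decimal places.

Parallel (U1 and U2): 1 − (1 − 0.75100)(1 − 0.79500) = 0.94896
Series (U4 and U5): 0.78700 × 0.86900 = 0.68390
Parallel (U3 and [0.68390]): 1 − (1 − 0.94900)(1 − 0.68390) = 0.98388
Series ([0.94896] and [0.98388]): 0.94896 × 0.98388 = 0.934

0.934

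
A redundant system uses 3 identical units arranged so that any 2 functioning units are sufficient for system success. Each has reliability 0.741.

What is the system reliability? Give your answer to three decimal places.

0.834

R = Σ_{i=2}^{3} C(3,i) p^i (1−p)^{3−i} with p = 0.741
C(3,2)·0.741^2·0.259^1 = 0.42664
C(3,3)·0.741^3·0.259^0 = 0.40687
Sum = 0.834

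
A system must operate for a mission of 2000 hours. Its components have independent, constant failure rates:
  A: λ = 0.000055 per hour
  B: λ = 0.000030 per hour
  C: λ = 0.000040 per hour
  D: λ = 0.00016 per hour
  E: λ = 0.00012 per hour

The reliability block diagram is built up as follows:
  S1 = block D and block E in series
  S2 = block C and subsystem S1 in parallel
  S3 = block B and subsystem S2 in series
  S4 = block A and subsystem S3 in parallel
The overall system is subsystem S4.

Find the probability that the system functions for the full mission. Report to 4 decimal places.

R(A) = exp(−0.000055 × 2000) = 0.895834
R(B) = exp(−0.000030 × 2000) = 0.941765
R(C) = exp(−0.000040 × 2000) = 0.923116
R(D) = exp(−0.00016 × 2000) = 0.726149
R(E) = exp(−0.00012 × 2000) = 0.786628
Series (D and E): 0.726149 × 0.786628 = 0.571209
Parallel (C and [0.571209]): 1 − (1 − 0.923116)(1 − 0.571209) = 0.967033
Series (B and [0.967033]): 0.941765 × 0.967033 = 0.910718
Parallel (A and [0.910718]): 1 − (1 − 0.895834)(1 − 0.910718) = 0.9907

0.9907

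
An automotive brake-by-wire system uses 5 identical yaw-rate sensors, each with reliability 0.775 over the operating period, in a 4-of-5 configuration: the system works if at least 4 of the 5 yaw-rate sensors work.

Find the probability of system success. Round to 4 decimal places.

0.6854

R = Σ_{i=4}^{5} C(5,i) p^i (1−p)^{5−i} with p = 0.775
C(5,4)·0.775^4·0.225^1 = 0.405844
C(5,5)·0.775^5·0.225^0 = 0.279582
Sum = 0.6854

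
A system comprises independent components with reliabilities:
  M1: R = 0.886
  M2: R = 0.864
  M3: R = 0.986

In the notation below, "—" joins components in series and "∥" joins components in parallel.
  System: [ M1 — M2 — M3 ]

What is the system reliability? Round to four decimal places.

0.7548

Series (M1, M2, and M3): 0.886000 × 0.864000 × 0.986000 = 0.7548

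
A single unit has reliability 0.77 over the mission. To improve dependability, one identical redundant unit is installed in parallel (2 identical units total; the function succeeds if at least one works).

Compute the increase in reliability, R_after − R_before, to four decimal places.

R_before = 0.77
R_after = 1 − (1 − 0.77)^2 = 0.9471
ΔR = 0.9471 − 0.77 = 0.1771

0.1771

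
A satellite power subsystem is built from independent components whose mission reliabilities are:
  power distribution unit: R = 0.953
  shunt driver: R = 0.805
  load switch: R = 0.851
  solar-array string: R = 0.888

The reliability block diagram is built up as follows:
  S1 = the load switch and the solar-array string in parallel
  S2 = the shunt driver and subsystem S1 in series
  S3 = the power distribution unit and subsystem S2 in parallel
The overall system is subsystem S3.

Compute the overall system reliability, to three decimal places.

0.990

Parallel (load switch and solar-array string): 1 − (1 − 0.85100)(1 − 0.88800) = 0.98331
Series (shunt driver and [0.98331]): 0.80500 × 0.98331 = 0.79156
Parallel (power distribution unit and [0.79156]): 1 − (1 − 0.95300)(1 − 0.79156) = 0.990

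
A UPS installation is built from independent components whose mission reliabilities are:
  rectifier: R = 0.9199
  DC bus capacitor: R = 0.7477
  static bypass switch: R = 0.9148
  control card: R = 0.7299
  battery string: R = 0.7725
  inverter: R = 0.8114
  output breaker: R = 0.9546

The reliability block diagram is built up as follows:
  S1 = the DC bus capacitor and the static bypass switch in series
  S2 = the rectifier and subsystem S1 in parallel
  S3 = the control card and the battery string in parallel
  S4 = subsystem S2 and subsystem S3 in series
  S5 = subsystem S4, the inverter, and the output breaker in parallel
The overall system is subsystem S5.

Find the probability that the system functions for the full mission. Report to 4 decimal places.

0.9993

Series (DC bus capacitor and static bypass switch): 0.747700 × 0.914800 = 0.683996
Parallel (rectifier and [0.683996]): 1 − (1 − 0.919900)(1 − 0.683996) = 0.974688
Parallel (control card and battery string): 1 − (1 − 0.729900)(1 − 0.772500) = 0.938552
Series ([0.974688] and [0.938552]): 0.974688 × 0.938552 = 0.914795
Parallel ([0.914795], inverter, and output breaker): 1 − (1 − 0.914795)(1 − 0.811400)(1 − 0.954600) = 0.9993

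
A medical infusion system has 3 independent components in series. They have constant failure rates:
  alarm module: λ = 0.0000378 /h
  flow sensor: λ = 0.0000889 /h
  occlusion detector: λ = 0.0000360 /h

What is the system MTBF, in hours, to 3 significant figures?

Series of exponential components: λ_sys = Σ λ_i
λ_sys = 0.0000378 + 0.0000889 + 0.0000360 = 1.6270e-04 /h
MTBF = 1 / λ_sys = 6150 h

6150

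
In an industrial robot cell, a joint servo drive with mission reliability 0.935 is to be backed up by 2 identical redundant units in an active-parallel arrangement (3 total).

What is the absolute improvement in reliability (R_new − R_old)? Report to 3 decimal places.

R_before = 0.935
R_after = 1 − (1 − 0.935)^3 = 1.000
ΔR = 1.000 − 0.935 = 0.065

0.065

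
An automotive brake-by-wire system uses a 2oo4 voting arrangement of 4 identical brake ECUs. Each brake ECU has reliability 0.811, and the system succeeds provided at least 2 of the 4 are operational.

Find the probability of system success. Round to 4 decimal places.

0.9768

R = Σ_{i=2}^{4} C(4,i) p^i (1−p)^{4−i} with p = 0.811
C(4,2)·0.811^2·0.189^2 = 0.140967
C(4,3)·0.811^3·0.189^1 = 0.403259
C(4,4)·0.811^4·0.189^0 = 0.432597
Sum = 0.9768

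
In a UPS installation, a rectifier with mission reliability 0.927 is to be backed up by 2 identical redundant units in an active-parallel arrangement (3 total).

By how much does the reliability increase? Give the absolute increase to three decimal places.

0.073

R_before = 0.927
R_after = 1 − (1 − 0.927)^3 = 1.000
ΔR = 1.000 − 0.927 = 0.073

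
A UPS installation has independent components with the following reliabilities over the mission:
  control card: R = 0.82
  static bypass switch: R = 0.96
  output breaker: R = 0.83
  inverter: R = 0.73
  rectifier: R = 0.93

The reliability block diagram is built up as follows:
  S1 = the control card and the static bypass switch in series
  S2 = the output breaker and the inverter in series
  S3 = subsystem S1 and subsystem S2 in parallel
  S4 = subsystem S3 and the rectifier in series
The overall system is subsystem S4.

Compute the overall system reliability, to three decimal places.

Series (control card and static bypass switch): 0.82000 × 0.96000 = 0.78720
Series (output breaker and inverter): 0.83000 × 0.73000 = 0.60590
Parallel ([0.78720] and [0.60590]): 1 − (1 − 0.78720)(1 − 0.60590) = 0.91614
Series ([0.91614] and rectifier): 0.91614 × 0.93000 = 0.852

0.852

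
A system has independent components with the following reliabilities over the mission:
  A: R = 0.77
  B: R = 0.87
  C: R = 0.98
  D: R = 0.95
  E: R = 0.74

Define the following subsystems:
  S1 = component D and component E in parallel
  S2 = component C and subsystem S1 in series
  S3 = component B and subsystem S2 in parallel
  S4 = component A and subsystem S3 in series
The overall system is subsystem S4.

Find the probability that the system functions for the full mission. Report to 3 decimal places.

0.767

Parallel (D and E): 1 − (1 − 0.95000)(1 − 0.74000) = 0.98700
Series (C and [0.98700]): 0.98000 × 0.98700 = 0.96726
Parallel (B and [0.96726]): 1 − (1 − 0.87000)(1 − 0.96726) = 0.99574
Series (A and [0.99574]): 0.77000 × 0.99574 = 0.767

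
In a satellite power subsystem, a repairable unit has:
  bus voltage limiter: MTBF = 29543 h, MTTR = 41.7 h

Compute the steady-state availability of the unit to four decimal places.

0.9986

A(bus voltage limiter) = MTBF/(MTBF+MTTR) = 29543/(29543+41.7) = 0.9986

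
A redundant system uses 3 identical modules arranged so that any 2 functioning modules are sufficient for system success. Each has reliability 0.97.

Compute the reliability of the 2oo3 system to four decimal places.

R = Σ_{i=2}^{3} C(3,i) p^i (1−p)^{3−i} with p = 0.97
C(3,2)·0.97^2·0.03^1 = 0.084681
C(3,3)·0.97^3·0.03^0 = 0.912673
Sum = 0.9974

0.9974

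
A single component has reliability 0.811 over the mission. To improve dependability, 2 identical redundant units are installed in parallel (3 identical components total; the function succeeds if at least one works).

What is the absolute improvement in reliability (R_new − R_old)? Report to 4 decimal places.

R_before = 0.811
R_after = 1 − (1 − 0.811)^3 = 0.9932
ΔR = 0.9932 − 0.811 = 0.1822

0.1822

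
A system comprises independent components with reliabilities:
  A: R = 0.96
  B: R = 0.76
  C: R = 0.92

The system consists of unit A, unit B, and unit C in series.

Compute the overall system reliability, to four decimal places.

Series (A, B, and C): 0.960000 × 0.760000 × 0.920000 = 0.6712

0.6712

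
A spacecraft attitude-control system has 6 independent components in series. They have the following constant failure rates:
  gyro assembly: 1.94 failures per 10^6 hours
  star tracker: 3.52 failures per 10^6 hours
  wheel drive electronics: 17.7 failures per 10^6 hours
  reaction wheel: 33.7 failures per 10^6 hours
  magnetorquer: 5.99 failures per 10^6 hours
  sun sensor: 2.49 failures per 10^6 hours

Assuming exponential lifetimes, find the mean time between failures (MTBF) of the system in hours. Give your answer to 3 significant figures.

15300

Series of exponential components: λ_sys = Σ λ_i
λ_sys = 0.00000194 + 0.00000352 + 0.0000177 + 0.0000337 + 0.00000599 + 0.00000249 = 6.5340e-05 /h
MTBF = 1 / λ_sys = 15300 h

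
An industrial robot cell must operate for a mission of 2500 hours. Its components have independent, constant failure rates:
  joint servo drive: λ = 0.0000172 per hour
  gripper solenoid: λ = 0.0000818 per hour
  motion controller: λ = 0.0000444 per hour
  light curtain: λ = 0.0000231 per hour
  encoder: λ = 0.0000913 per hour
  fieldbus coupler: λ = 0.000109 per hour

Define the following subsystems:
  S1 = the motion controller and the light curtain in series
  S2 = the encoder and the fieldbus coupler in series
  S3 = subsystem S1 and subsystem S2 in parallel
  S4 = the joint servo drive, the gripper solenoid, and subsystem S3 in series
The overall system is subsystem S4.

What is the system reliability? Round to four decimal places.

0.7330

R(joint servo drive) = exp(−0.0000172 × 2500) = 0.957911
R(gripper solenoid) = exp(−0.0000818 × 2500) = 0.815055
R(motion controller) = exp(−0.0000444 × 2500) = 0.894939
R(light curtain) = exp(−0.0000231 × 2500) = 0.943886
R(encoder) = exp(−0.0000913 × 2500) = 0.795925
R(fieldbus coupler) = exp(−0.000109 × 2500) = 0.761473
Series (motion controller and light curtain): 0.894939 × 0.943886 = 0.844720
Series (encoder and fieldbus coupler): 0.795925 × 0.761473 = 0.606075
Parallel ([0.844720] and [0.606075]): 1 − (1 − 0.844720)(1 − 0.606075) = 0.938831
Series (joint servo drive, gripper solenoid, and [0.938831]): 0.957911 × 0.815055 × 0.938831 = 0.7330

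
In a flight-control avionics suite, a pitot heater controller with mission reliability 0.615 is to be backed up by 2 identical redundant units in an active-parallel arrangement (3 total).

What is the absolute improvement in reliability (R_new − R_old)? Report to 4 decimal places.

R_before = 0.615
R_after = 1 − (1 − 0.615)^3 = 0.9429
ΔR = 0.9429 − 0.615 = 0.3279

0.3279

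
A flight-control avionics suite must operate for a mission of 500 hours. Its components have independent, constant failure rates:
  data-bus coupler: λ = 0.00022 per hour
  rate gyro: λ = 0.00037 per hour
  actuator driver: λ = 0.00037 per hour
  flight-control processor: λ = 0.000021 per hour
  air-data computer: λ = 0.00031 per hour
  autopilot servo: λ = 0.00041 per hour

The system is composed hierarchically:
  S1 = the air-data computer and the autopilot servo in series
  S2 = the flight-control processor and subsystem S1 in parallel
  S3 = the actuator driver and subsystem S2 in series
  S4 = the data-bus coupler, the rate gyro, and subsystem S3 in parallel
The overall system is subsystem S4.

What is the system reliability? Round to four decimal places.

0.9970

R(data-bus coupler) = exp(−0.00022 × 500) = 0.895834
R(rate gyro) = exp(−0.00037 × 500) = 0.831104
R(actuator driver) = exp(−0.00037 × 500) = 0.831104
R(flight-control processor) = exp(−0.000021 × 500) = 0.989555
R(air-data computer) = exp(−0.00031 × 500) = 0.856415
R(autopilot servo) = exp(−0.00041 × 500) = 0.814647
Series (air-data computer and autopilot servo): 0.856415 × 0.814647 = 0.697676
Parallel (flight-control processor and [0.697676]): 1 − (1 − 0.989555)(1 − 0.697676) = 0.996842
Series (actuator driver and [0.996842]): 0.831104 × 0.996842 = 0.828479
Parallel (data-bus coupler, rate gyro, and [0.828479]): 1 − (1 − 0.895834)(1 − 0.831104)(1 − 0.828479) = 0.9970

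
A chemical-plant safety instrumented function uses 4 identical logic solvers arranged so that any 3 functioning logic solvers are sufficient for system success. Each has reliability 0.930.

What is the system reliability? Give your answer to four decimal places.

R = Σ_{i=3}^{4} C(4,i) p^i (1−p)^{4−i} with p = 0.930
C(4,3)·0.930^3·0.070^1 = 0.225220
C(4,4)·0.930^4·0.070^0 = 0.748052
Sum = 0.9733

0.9733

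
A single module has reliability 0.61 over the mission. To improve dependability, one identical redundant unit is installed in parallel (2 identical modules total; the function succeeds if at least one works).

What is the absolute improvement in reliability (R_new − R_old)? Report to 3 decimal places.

R_before = 0.61
R_after = 1 − (1 − 0.61)^2 = 0.848
ΔR = 0.848 − 0.61 = 0.238

0.238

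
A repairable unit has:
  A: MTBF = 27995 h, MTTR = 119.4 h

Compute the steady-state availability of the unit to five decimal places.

0.99575

A(A) = MTBF/(MTBF+MTTR) = 27995/(27995+119.4) = 0.99575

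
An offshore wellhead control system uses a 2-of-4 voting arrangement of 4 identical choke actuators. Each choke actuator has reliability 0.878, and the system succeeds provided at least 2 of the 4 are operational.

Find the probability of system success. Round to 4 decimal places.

0.9934

R = Σ_{i=2}^{4} C(4,i) p^i (1−p)^{4−i} with p = 0.878
C(4,2)·0.878^2·0.122^2 = 0.068843
C(4,3)·0.878^3·0.122^1 = 0.330296
C(4,4)·0.878^4·0.122^0 = 0.594262
Sum = 0.9934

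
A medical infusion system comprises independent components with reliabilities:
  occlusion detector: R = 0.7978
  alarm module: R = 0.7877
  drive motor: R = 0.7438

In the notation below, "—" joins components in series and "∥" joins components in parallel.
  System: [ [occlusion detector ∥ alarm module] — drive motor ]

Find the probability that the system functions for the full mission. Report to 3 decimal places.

0.712

Parallel (occlusion detector and alarm module): 1 − (1 − 0.79780)(1 − 0.78770) = 0.95707
Series ([0.95707] and drive motor): 0.95707 × 0.74380 = 0.712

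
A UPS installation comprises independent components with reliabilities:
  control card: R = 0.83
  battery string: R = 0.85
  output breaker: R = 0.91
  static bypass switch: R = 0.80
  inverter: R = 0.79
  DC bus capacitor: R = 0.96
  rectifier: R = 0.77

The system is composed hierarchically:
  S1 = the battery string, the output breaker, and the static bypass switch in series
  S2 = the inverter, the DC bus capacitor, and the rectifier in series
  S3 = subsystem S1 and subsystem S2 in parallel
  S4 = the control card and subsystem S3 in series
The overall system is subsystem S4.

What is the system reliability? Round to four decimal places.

0.6984

Series (battery string, output breaker, and static bypass switch): 0.850000 × 0.910000 × 0.800000 = 0.618800
Series (inverter, DC bus capacitor, and rectifier): 0.790000 × 0.960000 × 0.770000 = 0.583968
Parallel ([0.618800] and [0.583968]): 1 − (1 − 0.618800)(1 − 0.583968) = 0.841409
Series (control card and [0.841409]): 0.830000 × 0.841409 = 0.6984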